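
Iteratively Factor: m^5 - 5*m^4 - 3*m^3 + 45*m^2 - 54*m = (m + 3)*(m^4 - 8*m^3 + 21*m^2 - 18*m) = (m - 2)*(m + 3)*(m^3 - 6*m^2 + 9*m) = (m - 3)*(m - 2)*(m + 3)*(m^2 - 3*m) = (m - 3)^2*(m - 2)*(m + 3)*(m)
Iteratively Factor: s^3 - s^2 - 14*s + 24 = (s - 2)*(s^2 + s - 12) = (s - 2)*(s + 4)*(s - 3)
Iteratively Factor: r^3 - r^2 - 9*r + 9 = (r - 3)*(r^2 + 2*r - 3) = (r - 3)*(r - 1)*(r + 3)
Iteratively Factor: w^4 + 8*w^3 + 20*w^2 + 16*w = (w + 4)*(w^3 + 4*w^2 + 4*w) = (w + 2)*(w + 4)*(w^2 + 2*w) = (w + 2)^2*(w + 4)*(w)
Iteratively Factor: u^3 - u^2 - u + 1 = (u - 1)*(u^2 - 1) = (u - 1)*(u + 1)*(u - 1)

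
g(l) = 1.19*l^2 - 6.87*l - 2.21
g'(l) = 2.38*l - 6.87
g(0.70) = -6.44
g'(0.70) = -5.20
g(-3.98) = 43.98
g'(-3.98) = -16.34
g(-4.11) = 46.13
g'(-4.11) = -16.65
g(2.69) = -12.08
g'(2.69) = -0.47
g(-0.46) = 1.20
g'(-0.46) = -7.96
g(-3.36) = 34.31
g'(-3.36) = -14.87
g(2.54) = -11.98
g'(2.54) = -0.82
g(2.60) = -12.03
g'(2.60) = -0.68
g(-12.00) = 251.59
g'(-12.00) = -35.43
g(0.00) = -2.21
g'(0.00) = -6.87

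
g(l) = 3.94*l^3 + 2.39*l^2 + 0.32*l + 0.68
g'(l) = 11.82*l^2 + 4.78*l + 0.32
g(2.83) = 110.03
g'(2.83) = 108.51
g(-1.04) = -1.50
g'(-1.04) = 8.13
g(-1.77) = -14.25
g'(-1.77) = 28.89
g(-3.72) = -170.26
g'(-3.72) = 146.11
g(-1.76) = -13.96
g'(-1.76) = 28.52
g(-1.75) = -13.68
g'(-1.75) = 28.15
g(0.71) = 3.52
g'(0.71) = 9.67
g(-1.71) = -12.58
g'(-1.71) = 26.71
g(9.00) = 3069.41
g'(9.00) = 1000.76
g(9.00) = 3069.41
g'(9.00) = 1000.76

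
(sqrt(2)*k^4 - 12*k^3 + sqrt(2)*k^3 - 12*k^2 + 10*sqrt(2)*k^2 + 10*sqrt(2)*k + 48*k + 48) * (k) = sqrt(2)*k^5 - 12*k^4 + sqrt(2)*k^4 - 12*k^3 + 10*sqrt(2)*k^3 + 10*sqrt(2)*k^2 + 48*k^2 + 48*k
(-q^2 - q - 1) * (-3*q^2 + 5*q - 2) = 3*q^4 - 2*q^3 - 3*q + 2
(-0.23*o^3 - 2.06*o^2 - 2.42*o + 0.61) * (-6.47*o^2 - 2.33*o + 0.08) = 1.4881*o^5 + 13.8641*o^4 + 20.4388*o^3 + 1.5271*o^2 - 1.6149*o + 0.0488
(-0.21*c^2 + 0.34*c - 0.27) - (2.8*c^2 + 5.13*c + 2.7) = -3.01*c^2 - 4.79*c - 2.97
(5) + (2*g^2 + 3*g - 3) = 2*g^2 + 3*g + 2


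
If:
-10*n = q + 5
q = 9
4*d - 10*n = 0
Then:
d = -7/2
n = -7/5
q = 9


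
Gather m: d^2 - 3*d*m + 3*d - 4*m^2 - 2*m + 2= d^2 + 3*d - 4*m^2 + m*(-3*d - 2) + 2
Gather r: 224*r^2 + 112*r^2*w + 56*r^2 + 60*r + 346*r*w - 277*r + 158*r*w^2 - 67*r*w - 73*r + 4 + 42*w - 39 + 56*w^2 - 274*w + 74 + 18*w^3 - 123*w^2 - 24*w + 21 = r^2*(112*w + 280) + r*(158*w^2 + 279*w - 290) + 18*w^3 - 67*w^2 - 256*w + 60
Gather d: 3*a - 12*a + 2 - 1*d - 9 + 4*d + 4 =-9*a + 3*d - 3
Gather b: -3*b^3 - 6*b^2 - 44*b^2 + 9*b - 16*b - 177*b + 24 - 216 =-3*b^3 - 50*b^2 - 184*b - 192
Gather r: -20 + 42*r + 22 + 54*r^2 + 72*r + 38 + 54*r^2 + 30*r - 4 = 108*r^2 + 144*r + 36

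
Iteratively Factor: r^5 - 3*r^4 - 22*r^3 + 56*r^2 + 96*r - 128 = (r + 4)*(r^4 - 7*r^3 + 6*r^2 + 32*r - 32) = (r - 4)*(r + 4)*(r^3 - 3*r^2 - 6*r + 8) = (r - 4)*(r - 1)*(r + 4)*(r^2 - 2*r - 8) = (r - 4)^2*(r - 1)*(r + 4)*(r + 2)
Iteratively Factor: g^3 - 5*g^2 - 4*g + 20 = (g - 5)*(g^2 - 4) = (g - 5)*(g - 2)*(g + 2)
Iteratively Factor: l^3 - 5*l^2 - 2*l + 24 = (l - 3)*(l^2 - 2*l - 8) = (l - 4)*(l - 3)*(l + 2)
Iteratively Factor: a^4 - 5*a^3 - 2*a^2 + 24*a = (a - 4)*(a^3 - a^2 - 6*a) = (a - 4)*(a + 2)*(a^2 - 3*a) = a*(a - 4)*(a + 2)*(a - 3)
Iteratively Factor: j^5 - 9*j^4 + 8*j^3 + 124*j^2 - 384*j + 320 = (j - 2)*(j^4 - 7*j^3 - 6*j^2 + 112*j - 160) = (j - 5)*(j - 2)*(j^3 - 2*j^2 - 16*j + 32) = (j - 5)*(j - 2)^2*(j^2 - 16) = (j - 5)*(j - 4)*(j - 2)^2*(j + 4)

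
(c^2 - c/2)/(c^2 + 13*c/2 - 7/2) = c/(c + 7)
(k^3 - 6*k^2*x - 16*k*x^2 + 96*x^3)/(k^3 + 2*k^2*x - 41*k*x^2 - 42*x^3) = (k^2 - 16*x^2)/(k^2 + 8*k*x + 7*x^2)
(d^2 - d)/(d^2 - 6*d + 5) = d/(d - 5)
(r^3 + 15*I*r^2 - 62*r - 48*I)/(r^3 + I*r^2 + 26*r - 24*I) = (r^2 + 9*I*r - 8)/(r^2 - 5*I*r - 4)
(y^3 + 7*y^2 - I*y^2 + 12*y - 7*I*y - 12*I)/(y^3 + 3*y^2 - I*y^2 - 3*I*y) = (y + 4)/y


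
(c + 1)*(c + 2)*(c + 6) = c^3 + 9*c^2 + 20*c + 12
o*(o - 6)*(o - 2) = o^3 - 8*o^2 + 12*o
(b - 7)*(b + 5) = b^2 - 2*b - 35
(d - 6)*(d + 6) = d^2 - 36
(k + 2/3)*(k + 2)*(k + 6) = k^3 + 26*k^2/3 + 52*k/3 + 8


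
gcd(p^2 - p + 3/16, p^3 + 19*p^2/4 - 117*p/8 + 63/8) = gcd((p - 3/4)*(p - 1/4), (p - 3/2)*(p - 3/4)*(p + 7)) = p - 3/4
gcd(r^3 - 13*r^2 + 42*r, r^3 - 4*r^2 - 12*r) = r^2 - 6*r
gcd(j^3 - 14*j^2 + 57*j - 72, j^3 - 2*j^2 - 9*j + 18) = j - 3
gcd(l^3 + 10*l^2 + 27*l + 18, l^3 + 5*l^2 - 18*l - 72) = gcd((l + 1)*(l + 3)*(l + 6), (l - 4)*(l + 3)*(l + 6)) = l^2 + 9*l + 18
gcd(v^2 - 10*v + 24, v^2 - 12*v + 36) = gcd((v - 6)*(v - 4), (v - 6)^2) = v - 6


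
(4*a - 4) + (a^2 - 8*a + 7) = a^2 - 4*a + 3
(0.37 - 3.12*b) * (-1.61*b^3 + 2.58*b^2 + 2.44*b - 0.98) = 5.0232*b^4 - 8.6453*b^3 - 6.6582*b^2 + 3.9604*b - 0.3626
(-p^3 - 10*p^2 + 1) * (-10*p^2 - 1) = 10*p^5 + 100*p^4 + p^3 - 1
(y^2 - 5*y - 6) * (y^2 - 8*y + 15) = y^4 - 13*y^3 + 49*y^2 - 27*y - 90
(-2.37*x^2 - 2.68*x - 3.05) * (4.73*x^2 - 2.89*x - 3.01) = -11.2101*x^4 - 5.8271*x^3 + 0.4524*x^2 + 16.8813*x + 9.1805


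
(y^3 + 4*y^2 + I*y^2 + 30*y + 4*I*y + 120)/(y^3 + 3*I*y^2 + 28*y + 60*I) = (y + 4)/(y + 2*I)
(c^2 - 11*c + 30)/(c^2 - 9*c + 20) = (c - 6)/(c - 4)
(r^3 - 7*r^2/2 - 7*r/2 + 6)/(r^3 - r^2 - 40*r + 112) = (2*r^2 + r - 3)/(2*(r^2 + 3*r - 28))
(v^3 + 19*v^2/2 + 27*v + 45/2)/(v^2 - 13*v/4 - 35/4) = 2*(2*v^3 + 19*v^2 + 54*v + 45)/(4*v^2 - 13*v - 35)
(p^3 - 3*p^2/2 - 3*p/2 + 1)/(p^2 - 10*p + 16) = (2*p^2 + p - 1)/(2*(p - 8))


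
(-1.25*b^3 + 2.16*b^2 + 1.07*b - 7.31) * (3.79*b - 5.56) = -4.7375*b^4 + 15.1364*b^3 - 7.9543*b^2 - 33.6541*b + 40.6436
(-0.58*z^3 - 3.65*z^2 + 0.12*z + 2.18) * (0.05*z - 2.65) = -0.029*z^4 + 1.3545*z^3 + 9.6785*z^2 - 0.209*z - 5.777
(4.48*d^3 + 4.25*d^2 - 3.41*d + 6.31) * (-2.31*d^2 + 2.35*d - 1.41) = -10.3488*d^5 + 0.710500000000001*d^4 + 11.5478*d^3 - 28.5821*d^2 + 19.6366*d - 8.8971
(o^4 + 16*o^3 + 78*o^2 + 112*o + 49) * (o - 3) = o^5 + 13*o^4 + 30*o^3 - 122*o^2 - 287*o - 147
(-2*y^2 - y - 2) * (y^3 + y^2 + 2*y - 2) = -2*y^5 - 3*y^4 - 7*y^3 - 2*y + 4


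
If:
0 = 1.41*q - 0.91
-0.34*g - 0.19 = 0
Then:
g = -0.56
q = 0.65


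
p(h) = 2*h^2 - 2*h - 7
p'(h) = 4*h - 2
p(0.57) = -7.49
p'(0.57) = 0.28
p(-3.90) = 31.22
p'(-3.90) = -17.60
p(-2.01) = 5.10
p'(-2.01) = -10.04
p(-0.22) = -6.46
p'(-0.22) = -2.88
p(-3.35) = 22.14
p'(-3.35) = -15.40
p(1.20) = -6.52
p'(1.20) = 2.80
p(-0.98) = -3.12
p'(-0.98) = -5.92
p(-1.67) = 1.92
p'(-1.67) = -8.68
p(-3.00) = 17.00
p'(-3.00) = -14.00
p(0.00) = -7.00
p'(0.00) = -2.00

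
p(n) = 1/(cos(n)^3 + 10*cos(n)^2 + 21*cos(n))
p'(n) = (3*sin(n)*cos(n)^2 + 20*sin(n)*cos(n) + 21*sin(n))/(cos(n)^3 + 10*cos(n)^2 + 21*cos(n))^2 = (3*sin(n) + 21*sin(n)/cos(n)^2 + 20*tan(n))/((cos(n) + 3)^2*(cos(n) + 7)^2)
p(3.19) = -0.08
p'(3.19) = -0.00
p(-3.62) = -0.09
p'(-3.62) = 0.02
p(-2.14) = -0.12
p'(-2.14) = -0.13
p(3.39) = -0.08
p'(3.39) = -0.01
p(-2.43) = -0.09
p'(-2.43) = -0.04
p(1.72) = -0.34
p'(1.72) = 2.12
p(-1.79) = -0.24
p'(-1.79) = -0.97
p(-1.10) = 0.09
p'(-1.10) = -0.20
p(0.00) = 0.03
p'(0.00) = 0.00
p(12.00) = 0.04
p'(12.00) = -0.03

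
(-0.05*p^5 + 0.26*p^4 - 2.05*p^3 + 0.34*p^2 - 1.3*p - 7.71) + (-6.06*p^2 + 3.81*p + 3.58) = -0.05*p^5 + 0.26*p^4 - 2.05*p^3 - 5.72*p^2 + 2.51*p - 4.13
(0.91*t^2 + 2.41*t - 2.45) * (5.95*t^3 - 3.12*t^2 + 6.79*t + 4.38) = 5.4145*t^5 + 11.5003*t^4 - 15.9178*t^3 + 27.9937*t^2 - 6.0797*t - 10.731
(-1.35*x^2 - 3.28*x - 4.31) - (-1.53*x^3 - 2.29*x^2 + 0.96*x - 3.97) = 1.53*x^3 + 0.94*x^2 - 4.24*x - 0.339999999999999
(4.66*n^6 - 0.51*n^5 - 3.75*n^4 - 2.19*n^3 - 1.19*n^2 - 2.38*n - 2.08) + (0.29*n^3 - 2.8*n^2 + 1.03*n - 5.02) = 4.66*n^6 - 0.51*n^5 - 3.75*n^4 - 1.9*n^3 - 3.99*n^2 - 1.35*n - 7.1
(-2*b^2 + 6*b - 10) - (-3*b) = -2*b^2 + 9*b - 10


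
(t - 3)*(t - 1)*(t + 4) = t^3 - 13*t + 12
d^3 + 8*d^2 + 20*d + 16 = (d + 2)^2*(d + 4)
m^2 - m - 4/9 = (m - 4/3)*(m + 1/3)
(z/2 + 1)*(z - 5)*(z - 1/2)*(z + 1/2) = z^4/2 - 3*z^3/2 - 41*z^2/8 + 3*z/8 + 5/4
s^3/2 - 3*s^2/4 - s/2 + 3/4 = (s/2 + 1/2)*(s - 3/2)*(s - 1)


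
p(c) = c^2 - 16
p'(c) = 2*c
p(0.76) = -15.42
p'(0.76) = 1.52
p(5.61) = 15.47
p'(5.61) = 11.22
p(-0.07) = -16.00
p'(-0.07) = -0.14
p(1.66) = -13.24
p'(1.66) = 3.32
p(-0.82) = -15.33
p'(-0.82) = -1.64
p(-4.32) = 2.66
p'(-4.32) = -8.64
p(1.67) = -13.21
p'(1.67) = 3.34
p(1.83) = -12.65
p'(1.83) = 3.66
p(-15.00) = 209.00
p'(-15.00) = -30.00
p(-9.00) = 65.00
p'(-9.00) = -18.00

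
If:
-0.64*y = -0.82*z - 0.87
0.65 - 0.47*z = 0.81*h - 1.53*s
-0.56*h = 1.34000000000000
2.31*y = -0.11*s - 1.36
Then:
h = -2.39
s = -2.13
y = -0.49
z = -1.44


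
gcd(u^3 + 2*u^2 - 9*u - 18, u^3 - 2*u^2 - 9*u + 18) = u^2 - 9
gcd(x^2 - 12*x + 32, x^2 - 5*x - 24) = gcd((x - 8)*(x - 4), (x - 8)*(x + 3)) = x - 8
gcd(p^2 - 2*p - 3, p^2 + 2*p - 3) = 1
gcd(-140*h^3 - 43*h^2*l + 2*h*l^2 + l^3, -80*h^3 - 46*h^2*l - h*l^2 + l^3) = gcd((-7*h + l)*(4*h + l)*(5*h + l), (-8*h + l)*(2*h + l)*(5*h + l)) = 5*h + l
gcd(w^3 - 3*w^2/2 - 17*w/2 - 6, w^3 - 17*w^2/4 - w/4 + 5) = w^2 - 3*w - 4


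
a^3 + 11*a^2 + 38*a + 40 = (a + 2)*(a + 4)*(a + 5)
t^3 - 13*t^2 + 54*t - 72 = (t - 6)*(t - 4)*(t - 3)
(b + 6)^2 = b^2 + 12*b + 36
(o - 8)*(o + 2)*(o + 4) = o^3 - 2*o^2 - 40*o - 64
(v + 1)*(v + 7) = v^2 + 8*v + 7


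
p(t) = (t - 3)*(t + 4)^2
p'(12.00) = 544.00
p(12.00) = 2304.00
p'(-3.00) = -11.00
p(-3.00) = -6.00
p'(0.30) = -4.73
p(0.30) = -49.92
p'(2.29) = 30.63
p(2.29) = -28.09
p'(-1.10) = -15.37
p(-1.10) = -34.48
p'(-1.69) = -16.33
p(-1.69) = -25.03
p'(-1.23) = -15.76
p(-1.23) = -32.46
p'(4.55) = 99.61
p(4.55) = 113.31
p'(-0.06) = -8.59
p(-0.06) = -47.50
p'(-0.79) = -14.03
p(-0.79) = -39.05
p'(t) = (t - 3)*(2*t + 8) + (t + 4)^2 = (t + 4)*(3*t - 2)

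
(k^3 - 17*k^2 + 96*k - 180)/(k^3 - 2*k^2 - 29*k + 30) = (k^2 - 11*k + 30)/(k^2 + 4*k - 5)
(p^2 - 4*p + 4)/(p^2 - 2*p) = (p - 2)/p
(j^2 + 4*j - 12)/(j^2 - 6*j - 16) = (-j^2 - 4*j + 12)/(-j^2 + 6*j + 16)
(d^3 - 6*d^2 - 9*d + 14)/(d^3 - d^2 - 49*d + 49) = (d + 2)/(d + 7)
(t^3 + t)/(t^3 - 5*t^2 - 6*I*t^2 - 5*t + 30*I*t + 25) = t*(t + I)/(t^2 - 5*t*(1 + I) + 25*I)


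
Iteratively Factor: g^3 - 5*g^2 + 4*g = (g)*(g^2 - 5*g + 4) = g*(g - 1)*(g - 4)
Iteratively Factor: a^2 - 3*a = (a - 3)*(a)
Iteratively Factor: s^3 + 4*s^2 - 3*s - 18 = (s + 3)*(s^2 + s - 6) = (s - 2)*(s + 3)*(s + 3)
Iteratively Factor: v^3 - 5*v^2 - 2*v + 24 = (v - 4)*(v^2 - v - 6) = (v - 4)*(v + 2)*(v - 3)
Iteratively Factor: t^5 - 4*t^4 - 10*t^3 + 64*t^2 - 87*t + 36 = (t - 1)*(t^4 - 3*t^3 - 13*t^2 + 51*t - 36) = (t - 1)^2*(t^3 - 2*t^2 - 15*t + 36) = (t - 1)^2*(t + 4)*(t^2 - 6*t + 9) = (t - 3)*(t - 1)^2*(t + 4)*(t - 3)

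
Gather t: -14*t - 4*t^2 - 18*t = -4*t^2 - 32*t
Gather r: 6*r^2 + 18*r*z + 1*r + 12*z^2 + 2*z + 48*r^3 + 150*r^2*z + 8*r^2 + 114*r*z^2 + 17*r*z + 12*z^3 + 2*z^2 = 48*r^3 + r^2*(150*z + 14) + r*(114*z^2 + 35*z + 1) + 12*z^3 + 14*z^2 + 2*z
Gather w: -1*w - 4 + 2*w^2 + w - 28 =2*w^2 - 32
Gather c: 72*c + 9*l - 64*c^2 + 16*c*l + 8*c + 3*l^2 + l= -64*c^2 + c*(16*l + 80) + 3*l^2 + 10*l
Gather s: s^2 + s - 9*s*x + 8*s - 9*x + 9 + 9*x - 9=s^2 + s*(9 - 9*x)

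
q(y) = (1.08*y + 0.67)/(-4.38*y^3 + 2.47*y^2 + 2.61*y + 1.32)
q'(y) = (1.08*y + 0.67)*(13.14*y^2 - 4.94*y - 2.61)/(-4.38*y^3 + 2.47*y^2 + 2.61*y + 1.32)^2 + 1.08/(-4.38*y^3 + 2.47*y^2 + 2.61*y + 1.32) = (9.4608*y^3 + 6.1362*y^2 - 3.3098*y - 0.3231)/(19.1844*y^6 - 21.6372*y^5 - 16.7627*y^4 + 1.3302*y^3 + 13.3329*y^2 + 6.8904*y + 1.7424)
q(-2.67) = -0.02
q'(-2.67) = -0.01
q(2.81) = -0.05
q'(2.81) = 0.05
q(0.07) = 0.49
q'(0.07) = -0.23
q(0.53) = 0.45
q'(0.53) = 0.14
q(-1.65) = -0.05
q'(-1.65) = -0.04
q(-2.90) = -0.02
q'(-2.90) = -0.01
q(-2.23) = -0.03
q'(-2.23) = -0.02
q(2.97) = -0.05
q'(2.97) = 0.04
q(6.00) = -0.01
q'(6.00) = 0.00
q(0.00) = 0.51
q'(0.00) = -0.19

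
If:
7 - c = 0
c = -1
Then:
No Solution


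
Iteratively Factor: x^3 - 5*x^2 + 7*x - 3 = (x - 1)*(x^2 - 4*x + 3) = (x - 1)^2*(x - 3)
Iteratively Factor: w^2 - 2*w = (w)*(w - 2)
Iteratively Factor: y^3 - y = (y)*(y^2 - 1) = y*(y + 1)*(y - 1)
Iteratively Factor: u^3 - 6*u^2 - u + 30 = (u + 2)*(u^2 - 8*u + 15) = (u - 5)*(u + 2)*(u - 3)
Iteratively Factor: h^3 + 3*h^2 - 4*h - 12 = (h + 3)*(h^2 - 4) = (h - 2)*(h + 3)*(h + 2)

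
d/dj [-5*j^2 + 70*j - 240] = 70 - 10*j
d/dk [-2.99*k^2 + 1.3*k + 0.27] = 1.3 - 5.98*k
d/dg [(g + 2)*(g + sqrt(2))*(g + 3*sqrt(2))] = 3*g^2 + 4*g + 8*sqrt(2)*g + 6 + 8*sqrt(2)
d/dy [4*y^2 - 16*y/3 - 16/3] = 8*y - 16/3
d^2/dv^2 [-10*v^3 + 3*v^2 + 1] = 6 - 60*v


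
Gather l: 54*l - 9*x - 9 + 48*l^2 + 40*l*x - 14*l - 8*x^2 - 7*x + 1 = 48*l^2 + l*(40*x + 40) - 8*x^2 - 16*x - 8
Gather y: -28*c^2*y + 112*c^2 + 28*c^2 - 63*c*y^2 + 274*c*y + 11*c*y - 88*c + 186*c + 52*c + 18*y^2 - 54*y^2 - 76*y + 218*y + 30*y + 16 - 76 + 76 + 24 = 140*c^2 + 150*c + y^2*(-63*c - 36) + y*(-28*c^2 + 285*c + 172) + 40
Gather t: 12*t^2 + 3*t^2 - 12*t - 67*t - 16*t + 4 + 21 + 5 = 15*t^2 - 95*t + 30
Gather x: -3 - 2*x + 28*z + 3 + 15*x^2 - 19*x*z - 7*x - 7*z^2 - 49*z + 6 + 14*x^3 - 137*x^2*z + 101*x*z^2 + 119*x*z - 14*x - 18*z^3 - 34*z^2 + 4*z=14*x^3 + x^2*(15 - 137*z) + x*(101*z^2 + 100*z - 23) - 18*z^3 - 41*z^2 - 17*z + 6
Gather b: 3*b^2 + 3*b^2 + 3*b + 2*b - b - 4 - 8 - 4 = 6*b^2 + 4*b - 16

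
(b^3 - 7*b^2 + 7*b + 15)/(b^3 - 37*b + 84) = (b^2 - 4*b - 5)/(b^2 + 3*b - 28)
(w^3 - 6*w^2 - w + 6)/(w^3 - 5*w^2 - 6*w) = (w - 1)/w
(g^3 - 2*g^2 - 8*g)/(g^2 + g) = (g^2 - 2*g - 8)/(g + 1)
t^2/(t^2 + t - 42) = t^2/(t^2 + t - 42)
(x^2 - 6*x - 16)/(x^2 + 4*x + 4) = (x - 8)/(x + 2)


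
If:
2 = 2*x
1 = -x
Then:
No Solution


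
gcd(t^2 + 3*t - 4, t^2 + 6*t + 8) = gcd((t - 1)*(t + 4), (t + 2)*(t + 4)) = t + 4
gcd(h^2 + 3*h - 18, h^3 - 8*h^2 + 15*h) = h - 3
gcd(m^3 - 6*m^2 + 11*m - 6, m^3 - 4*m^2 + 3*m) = m^2 - 4*m + 3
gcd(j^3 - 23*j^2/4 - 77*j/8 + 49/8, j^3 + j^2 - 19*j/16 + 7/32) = j^2 + 5*j/4 - 7/8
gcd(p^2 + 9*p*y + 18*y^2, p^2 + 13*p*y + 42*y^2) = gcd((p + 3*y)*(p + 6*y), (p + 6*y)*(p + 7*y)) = p + 6*y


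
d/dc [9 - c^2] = -2*c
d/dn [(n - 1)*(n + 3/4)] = 2*n - 1/4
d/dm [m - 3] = 1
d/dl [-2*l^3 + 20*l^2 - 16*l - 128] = -6*l^2 + 40*l - 16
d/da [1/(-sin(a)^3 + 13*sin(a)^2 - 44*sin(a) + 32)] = (3*sin(a)^2 - 26*sin(a) + 44)*cos(a)/(sin(a)^3 - 13*sin(a)^2 + 44*sin(a) - 32)^2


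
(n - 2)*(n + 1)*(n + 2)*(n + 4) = n^4 + 5*n^3 - 20*n - 16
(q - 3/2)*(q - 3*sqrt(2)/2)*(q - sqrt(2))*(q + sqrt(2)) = q^4 - 3*sqrt(2)*q^3/2 - 3*q^3/2 - 2*q^2 + 9*sqrt(2)*q^2/4 + 3*q + 3*sqrt(2)*q - 9*sqrt(2)/2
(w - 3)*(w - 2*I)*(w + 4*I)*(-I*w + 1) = -I*w^4 + 3*w^3 + 3*I*w^3 - 9*w^2 - 6*I*w^2 + 8*w + 18*I*w - 24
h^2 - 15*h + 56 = (h - 8)*(h - 7)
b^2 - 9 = (b - 3)*(b + 3)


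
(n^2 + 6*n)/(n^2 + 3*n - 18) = n/(n - 3)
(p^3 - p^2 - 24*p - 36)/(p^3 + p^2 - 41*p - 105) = (p^2 - 4*p - 12)/(p^2 - 2*p - 35)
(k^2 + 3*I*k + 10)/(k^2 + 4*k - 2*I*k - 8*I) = (k + 5*I)/(k + 4)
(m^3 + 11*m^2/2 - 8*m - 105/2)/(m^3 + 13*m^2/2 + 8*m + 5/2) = (2*m^2 + m - 21)/(2*m^2 + 3*m + 1)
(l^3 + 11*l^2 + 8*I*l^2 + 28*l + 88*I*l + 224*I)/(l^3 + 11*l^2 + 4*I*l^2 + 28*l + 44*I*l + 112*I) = (l + 8*I)/(l + 4*I)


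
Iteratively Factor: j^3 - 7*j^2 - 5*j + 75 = (j - 5)*(j^2 - 2*j - 15) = (j - 5)^2*(j + 3)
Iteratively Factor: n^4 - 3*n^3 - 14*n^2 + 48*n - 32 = (n + 4)*(n^3 - 7*n^2 + 14*n - 8) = (n - 2)*(n + 4)*(n^2 - 5*n + 4) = (n - 2)*(n - 1)*(n + 4)*(n - 4)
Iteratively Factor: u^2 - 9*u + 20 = (u - 4)*(u - 5)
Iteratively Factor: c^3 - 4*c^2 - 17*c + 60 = (c - 3)*(c^2 - c - 20) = (c - 3)*(c + 4)*(c - 5)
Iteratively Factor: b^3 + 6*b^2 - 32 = (b - 2)*(b^2 + 8*b + 16) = (b - 2)*(b + 4)*(b + 4)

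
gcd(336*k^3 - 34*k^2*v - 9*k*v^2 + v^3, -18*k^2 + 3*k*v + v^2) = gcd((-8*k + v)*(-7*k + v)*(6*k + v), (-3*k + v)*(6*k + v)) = 6*k + v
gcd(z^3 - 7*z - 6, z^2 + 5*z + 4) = z + 1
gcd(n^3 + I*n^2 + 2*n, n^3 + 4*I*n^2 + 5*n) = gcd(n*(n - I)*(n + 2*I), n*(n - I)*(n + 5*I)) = n^2 - I*n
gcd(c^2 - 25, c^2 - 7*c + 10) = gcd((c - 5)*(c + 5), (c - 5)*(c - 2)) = c - 5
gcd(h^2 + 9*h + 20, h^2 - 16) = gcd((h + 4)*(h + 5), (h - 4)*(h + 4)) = h + 4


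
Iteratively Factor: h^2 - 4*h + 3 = (h - 1)*(h - 3)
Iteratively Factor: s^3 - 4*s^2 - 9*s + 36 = (s - 4)*(s^2 - 9) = (s - 4)*(s + 3)*(s - 3)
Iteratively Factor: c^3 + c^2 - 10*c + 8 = (c + 4)*(c^2 - 3*c + 2) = (c - 1)*(c + 4)*(c - 2)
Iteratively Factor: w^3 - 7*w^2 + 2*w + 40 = (w + 2)*(w^2 - 9*w + 20) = (w - 4)*(w + 2)*(w - 5)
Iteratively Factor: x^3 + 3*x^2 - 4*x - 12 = (x - 2)*(x^2 + 5*x + 6) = (x - 2)*(x + 3)*(x + 2)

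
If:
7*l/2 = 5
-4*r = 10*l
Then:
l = 10/7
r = -25/7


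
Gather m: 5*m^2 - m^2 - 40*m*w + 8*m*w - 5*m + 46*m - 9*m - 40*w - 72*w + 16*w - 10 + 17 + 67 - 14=4*m^2 + m*(32 - 32*w) - 96*w + 60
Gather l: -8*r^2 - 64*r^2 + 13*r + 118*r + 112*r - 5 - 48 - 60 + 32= -72*r^2 + 243*r - 81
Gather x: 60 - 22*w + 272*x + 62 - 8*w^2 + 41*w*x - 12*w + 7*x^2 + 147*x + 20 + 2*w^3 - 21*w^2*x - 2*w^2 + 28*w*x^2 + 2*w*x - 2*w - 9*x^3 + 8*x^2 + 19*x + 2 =2*w^3 - 10*w^2 - 36*w - 9*x^3 + x^2*(28*w + 15) + x*(-21*w^2 + 43*w + 438) + 144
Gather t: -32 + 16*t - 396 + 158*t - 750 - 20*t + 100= 154*t - 1078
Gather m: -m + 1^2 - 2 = -m - 1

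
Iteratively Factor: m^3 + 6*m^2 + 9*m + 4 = (m + 1)*(m^2 + 5*m + 4) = (m + 1)^2*(m + 4)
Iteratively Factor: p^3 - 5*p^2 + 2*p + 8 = (p + 1)*(p^2 - 6*p + 8) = (p - 2)*(p + 1)*(p - 4)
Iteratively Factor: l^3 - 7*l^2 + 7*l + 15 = (l - 5)*(l^2 - 2*l - 3) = (l - 5)*(l - 3)*(l + 1)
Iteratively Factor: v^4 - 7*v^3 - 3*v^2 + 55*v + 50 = (v + 1)*(v^3 - 8*v^2 + 5*v + 50) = (v + 1)*(v + 2)*(v^2 - 10*v + 25) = (v - 5)*(v + 1)*(v + 2)*(v - 5)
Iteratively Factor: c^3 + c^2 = (c)*(c^2 + c) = c*(c + 1)*(c)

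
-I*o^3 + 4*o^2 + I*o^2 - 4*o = o*(o + 4*I)*(-I*o + I)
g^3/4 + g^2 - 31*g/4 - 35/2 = (g/4 + 1/2)*(g - 5)*(g + 7)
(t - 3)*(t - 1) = t^2 - 4*t + 3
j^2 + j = j*(j + 1)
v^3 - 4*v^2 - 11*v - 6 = (v - 6)*(v + 1)^2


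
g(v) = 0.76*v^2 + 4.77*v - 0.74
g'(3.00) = 9.33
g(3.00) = 20.41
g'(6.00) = 13.89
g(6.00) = 55.24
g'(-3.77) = -0.96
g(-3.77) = -7.92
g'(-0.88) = 3.43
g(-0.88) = -4.35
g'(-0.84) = 3.49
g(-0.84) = -4.21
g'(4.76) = 12.01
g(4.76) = 39.18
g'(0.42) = 5.41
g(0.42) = 1.40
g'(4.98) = 12.34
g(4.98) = 41.86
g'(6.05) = 13.97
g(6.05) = 55.94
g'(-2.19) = 1.44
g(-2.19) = -7.54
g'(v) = 1.52*v + 4.77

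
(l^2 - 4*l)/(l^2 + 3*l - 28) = l/(l + 7)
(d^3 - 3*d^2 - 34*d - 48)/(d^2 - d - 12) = (d^2 - 6*d - 16)/(d - 4)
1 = 1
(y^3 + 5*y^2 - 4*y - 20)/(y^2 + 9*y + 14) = (y^2 + 3*y - 10)/(y + 7)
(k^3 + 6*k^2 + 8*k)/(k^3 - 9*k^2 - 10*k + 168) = k*(k + 2)/(k^2 - 13*k + 42)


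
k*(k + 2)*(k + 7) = k^3 + 9*k^2 + 14*k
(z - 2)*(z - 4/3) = z^2 - 10*z/3 + 8/3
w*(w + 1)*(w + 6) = w^3 + 7*w^2 + 6*w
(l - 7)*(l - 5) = l^2 - 12*l + 35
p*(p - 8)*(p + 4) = p^3 - 4*p^2 - 32*p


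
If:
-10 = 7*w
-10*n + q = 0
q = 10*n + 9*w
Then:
No Solution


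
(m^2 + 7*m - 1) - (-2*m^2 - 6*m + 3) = 3*m^2 + 13*m - 4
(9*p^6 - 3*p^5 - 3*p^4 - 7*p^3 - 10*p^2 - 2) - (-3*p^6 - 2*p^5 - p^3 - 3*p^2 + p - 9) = 12*p^6 - p^5 - 3*p^4 - 6*p^3 - 7*p^2 - p + 7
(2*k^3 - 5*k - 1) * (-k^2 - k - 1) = -2*k^5 - 2*k^4 + 3*k^3 + 6*k^2 + 6*k + 1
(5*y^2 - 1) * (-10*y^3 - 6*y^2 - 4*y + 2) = -50*y^5 - 30*y^4 - 10*y^3 + 16*y^2 + 4*y - 2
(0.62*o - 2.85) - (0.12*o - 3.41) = 0.5*o + 0.56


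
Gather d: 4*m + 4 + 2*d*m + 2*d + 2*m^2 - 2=d*(2*m + 2) + 2*m^2 + 4*m + 2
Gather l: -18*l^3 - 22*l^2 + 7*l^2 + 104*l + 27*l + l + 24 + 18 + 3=-18*l^3 - 15*l^2 + 132*l + 45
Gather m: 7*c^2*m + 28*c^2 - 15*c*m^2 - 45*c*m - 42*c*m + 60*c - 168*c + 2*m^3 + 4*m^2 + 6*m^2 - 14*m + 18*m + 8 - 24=28*c^2 - 108*c + 2*m^3 + m^2*(10 - 15*c) + m*(7*c^2 - 87*c + 4) - 16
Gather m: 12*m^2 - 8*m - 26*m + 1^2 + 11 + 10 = 12*m^2 - 34*m + 22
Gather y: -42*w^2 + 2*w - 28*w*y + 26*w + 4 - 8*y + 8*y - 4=-42*w^2 - 28*w*y + 28*w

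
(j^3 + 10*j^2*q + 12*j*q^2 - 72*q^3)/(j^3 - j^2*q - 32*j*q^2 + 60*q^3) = (-j - 6*q)/(-j + 5*q)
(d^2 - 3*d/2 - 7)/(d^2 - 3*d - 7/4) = 2*(d + 2)/(2*d + 1)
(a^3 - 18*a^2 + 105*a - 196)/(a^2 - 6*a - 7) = (a^2 - 11*a + 28)/(a + 1)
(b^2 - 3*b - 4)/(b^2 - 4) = (b^2 - 3*b - 4)/(b^2 - 4)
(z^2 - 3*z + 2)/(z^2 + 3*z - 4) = (z - 2)/(z + 4)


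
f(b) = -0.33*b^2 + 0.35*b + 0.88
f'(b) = 0.35 - 0.66*b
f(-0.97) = 0.23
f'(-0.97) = 0.99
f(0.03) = 0.89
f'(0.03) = 0.33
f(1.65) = 0.56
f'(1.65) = -0.74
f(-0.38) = 0.70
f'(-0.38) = 0.60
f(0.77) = 0.95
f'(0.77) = -0.16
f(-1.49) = -0.37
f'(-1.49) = 1.33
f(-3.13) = -3.45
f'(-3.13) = 2.42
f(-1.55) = -0.46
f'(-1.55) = 1.37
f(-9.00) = -29.00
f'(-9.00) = 6.29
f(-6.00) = -13.10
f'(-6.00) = 4.31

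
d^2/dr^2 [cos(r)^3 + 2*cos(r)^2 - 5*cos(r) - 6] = 17*cos(r)/4 - 4*cos(2*r) - 9*cos(3*r)/4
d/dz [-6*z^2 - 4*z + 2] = -12*z - 4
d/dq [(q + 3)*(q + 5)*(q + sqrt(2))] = 3*q^2 + 2*sqrt(2)*q + 16*q + 8*sqrt(2) + 15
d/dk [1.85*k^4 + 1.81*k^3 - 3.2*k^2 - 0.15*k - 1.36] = 7.4*k^3 + 5.43*k^2 - 6.4*k - 0.15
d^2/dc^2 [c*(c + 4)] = 2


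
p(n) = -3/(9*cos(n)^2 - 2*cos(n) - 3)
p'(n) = -3*(18*sin(n)*cos(n) - 2*sin(n))/(9*cos(n)^2 - 2*cos(n) - 3)^2 = 6*(1 - 9*cos(n))*sin(n)/(-9*cos(n)^2 + 2*cos(n) + 3)^2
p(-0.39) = -1.05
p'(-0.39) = 2.06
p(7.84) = 0.99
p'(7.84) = 0.57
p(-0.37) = -1.01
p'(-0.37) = 1.83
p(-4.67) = 1.03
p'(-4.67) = 0.99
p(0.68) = -3.38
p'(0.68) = -28.80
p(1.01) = 1.98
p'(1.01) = -8.35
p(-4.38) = 2.16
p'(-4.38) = 11.57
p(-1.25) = 1.10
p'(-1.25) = 1.40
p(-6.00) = -0.89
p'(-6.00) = -1.12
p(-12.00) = -1.74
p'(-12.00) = -7.17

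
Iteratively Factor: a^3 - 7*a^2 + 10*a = (a - 2)*(a^2 - 5*a) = a*(a - 2)*(a - 5)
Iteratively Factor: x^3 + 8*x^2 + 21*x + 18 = (x + 2)*(x^2 + 6*x + 9) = (x + 2)*(x + 3)*(x + 3)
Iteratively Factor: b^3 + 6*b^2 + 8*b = (b + 2)*(b^2 + 4*b) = b*(b + 2)*(b + 4)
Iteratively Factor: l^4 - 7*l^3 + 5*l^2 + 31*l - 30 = (l - 5)*(l^3 - 2*l^2 - 5*l + 6) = (l - 5)*(l + 2)*(l^2 - 4*l + 3) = (l - 5)*(l - 1)*(l + 2)*(l - 3)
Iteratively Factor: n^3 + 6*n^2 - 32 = (n + 4)*(n^2 + 2*n - 8) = (n + 4)^2*(n - 2)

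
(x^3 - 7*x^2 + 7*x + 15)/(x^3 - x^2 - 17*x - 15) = (x - 3)/(x + 3)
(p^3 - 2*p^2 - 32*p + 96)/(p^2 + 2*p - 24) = p - 4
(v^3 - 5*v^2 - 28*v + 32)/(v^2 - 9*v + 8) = v + 4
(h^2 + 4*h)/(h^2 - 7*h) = (h + 4)/(h - 7)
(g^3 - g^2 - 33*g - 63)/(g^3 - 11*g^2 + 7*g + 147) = (g + 3)/(g - 7)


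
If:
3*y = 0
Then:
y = 0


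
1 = 1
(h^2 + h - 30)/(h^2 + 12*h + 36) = (h - 5)/(h + 6)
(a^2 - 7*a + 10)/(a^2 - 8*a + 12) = (a - 5)/(a - 6)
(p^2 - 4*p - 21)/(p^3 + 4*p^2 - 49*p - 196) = (p + 3)/(p^2 + 11*p + 28)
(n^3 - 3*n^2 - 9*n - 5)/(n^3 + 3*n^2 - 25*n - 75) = (n^2 + 2*n + 1)/(n^2 + 8*n + 15)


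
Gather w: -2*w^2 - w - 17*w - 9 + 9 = -2*w^2 - 18*w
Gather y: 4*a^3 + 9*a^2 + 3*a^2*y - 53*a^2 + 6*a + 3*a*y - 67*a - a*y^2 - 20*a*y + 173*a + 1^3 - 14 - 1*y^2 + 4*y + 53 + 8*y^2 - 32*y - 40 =4*a^3 - 44*a^2 + 112*a + y^2*(7 - a) + y*(3*a^2 - 17*a - 28)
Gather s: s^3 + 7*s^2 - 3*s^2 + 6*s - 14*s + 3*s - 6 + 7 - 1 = s^3 + 4*s^2 - 5*s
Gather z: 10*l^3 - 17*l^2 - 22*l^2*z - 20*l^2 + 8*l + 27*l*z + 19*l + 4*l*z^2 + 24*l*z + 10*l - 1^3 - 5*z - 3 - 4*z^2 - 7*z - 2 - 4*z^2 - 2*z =10*l^3 - 37*l^2 + 37*l + z^2*(4*l - 8) + z*(-22*l^2 + 51*l - 14) - 6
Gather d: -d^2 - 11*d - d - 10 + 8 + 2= -d^2 - 12*d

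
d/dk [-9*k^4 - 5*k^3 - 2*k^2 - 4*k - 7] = -36*k^3 - 15*k^2 - 4*k - 4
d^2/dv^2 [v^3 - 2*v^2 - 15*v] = 6*v - 4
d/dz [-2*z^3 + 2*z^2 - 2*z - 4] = -6*z^2 + 4*z - 2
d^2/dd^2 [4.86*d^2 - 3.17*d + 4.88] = 9.72000000000000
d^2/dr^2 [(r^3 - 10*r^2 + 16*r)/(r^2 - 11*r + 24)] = 6/(r^3 - 9*r^2 + 27*r - 27)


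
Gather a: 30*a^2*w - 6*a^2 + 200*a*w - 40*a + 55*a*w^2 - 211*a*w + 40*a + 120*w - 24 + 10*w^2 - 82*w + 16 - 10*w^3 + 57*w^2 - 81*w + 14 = a^2*(30*w - 6) + a*(55*w^2 - 11*w) - 10*w^3 + 67*w^2 - 43*w + 6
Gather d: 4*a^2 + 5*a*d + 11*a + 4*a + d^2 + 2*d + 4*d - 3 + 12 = 4*a^2 + 15*a + d^2 + d*(5*a + 6) + 9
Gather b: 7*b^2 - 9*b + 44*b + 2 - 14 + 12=7*b^2 + 35*b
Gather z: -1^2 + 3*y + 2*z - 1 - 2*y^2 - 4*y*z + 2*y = -2*y^2 + 5*y + z*(2 - 4*y) - 2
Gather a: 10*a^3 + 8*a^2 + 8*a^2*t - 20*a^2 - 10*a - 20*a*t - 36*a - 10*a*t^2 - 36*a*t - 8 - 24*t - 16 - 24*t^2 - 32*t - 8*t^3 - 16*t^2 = 10*a^3 + a^2*(8*t - 12) + a*(-10*t^2 - 56*t - 46) - 8*t^3 - 40*t^2 - 56*t - 24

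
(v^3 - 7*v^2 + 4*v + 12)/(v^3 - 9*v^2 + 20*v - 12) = (v + 1)/(v - 1)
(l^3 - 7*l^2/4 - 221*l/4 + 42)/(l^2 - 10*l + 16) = (4*l^2 + 25*l - 21)/(4*(l - 2))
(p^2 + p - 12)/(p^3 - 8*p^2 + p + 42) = (p + 4)/(p^2 - 5*p - 14)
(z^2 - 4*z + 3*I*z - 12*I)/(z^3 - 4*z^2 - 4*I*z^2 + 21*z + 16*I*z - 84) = 1/(z - 7*I)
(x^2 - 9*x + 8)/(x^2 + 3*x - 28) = (x^2 - 9*x + 8)/(x^2 + 3*x - 28)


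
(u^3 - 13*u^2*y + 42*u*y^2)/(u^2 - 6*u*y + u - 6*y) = u*(u - 7*y)/(u + 1)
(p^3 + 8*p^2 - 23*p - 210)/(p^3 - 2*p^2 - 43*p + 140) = (p + 6)/(p - 4)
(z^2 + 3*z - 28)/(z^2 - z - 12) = (z + 7)/(z + 3)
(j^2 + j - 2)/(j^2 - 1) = (j + 2)/(j + 1)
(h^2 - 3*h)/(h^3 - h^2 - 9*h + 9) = h/(h^2 + 2*h - 3)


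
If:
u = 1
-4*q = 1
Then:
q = -1/4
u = 1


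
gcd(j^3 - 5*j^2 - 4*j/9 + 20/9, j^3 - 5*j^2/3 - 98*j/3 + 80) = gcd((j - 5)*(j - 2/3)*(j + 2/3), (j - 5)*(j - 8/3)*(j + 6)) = j - 5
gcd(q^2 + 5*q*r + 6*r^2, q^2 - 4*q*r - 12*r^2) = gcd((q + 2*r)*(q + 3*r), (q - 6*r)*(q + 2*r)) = q + 2*r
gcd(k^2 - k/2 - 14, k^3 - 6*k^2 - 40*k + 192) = k - 4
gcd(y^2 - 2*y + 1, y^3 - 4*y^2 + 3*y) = y - 1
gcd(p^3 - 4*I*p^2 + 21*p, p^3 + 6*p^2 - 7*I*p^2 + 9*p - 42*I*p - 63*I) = p - 7*I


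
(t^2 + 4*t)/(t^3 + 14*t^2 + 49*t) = (t + 4)/(t^2 + 14*t + 49)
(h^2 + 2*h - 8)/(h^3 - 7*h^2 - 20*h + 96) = (h - 2)/(h^2 - 11*h + 24)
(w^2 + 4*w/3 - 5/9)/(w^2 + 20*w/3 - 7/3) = (w + 5/3)/(w + 7)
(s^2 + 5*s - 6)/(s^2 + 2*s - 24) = (s - 1)/(s - 4)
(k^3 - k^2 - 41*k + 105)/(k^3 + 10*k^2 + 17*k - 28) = (k^2 - 8*k + 15)/(k^2 + 3*k - 4)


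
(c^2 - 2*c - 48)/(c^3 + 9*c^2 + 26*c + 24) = (c^2 - 2*c - 48)/(c^3 + 9*c^2 + 26*c + 24)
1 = 1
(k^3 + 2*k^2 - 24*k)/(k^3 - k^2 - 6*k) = (-k^2 - 2*k + 24)/(-k^2 + k + 6)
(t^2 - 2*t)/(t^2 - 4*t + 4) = t/(t - 2)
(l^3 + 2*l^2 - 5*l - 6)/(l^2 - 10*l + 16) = (l^2 + 4*l + 3)/(l - 8)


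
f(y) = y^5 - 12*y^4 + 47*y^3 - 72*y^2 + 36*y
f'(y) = 5*y^4 - 48*y^3 + 141*y^2 - 144*y + 36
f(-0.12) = -5.44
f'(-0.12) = 55.39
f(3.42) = -12.73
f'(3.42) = -43.34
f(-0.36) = -24.69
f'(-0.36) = 108.44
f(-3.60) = -5875.75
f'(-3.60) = 5461.06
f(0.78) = 2.43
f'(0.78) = -11.46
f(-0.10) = -4.37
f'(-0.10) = 51.86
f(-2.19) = -1244.23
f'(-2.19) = 1646.79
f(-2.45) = -1732.20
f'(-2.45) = 2121.20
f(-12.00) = -589680.00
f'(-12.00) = 208692.00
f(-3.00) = -3240.00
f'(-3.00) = 3438.00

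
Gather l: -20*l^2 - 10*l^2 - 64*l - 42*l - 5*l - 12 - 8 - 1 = -30*l^2 - 111*l - 21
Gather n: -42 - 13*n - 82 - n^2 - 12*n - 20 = -n^2 - 25*n - 144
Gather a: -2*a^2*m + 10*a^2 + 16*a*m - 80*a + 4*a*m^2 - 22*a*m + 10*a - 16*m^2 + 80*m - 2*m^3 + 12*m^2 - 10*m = a^2*(10 - 2*m) + a*(4*m^2 - 6*m - 70) - 2*m^3 - 4*m^2 + 70*m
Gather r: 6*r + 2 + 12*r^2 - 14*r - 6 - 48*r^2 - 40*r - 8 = -36*r^2 - 48*r - 12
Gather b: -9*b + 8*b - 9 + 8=-b - 1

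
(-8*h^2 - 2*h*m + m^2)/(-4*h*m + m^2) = (2*h + m)/m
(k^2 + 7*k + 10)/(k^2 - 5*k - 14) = (k + 5)/(k - 7)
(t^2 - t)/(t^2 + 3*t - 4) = t/(t + 4)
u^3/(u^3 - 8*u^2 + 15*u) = u^2/(u^2 - 8*u + 15)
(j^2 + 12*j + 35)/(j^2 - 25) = (j + 7)/(j - 5)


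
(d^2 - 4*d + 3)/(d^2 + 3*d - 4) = (d - 3)/(d + 4)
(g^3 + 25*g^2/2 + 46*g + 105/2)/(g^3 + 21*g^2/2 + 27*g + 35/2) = (g + 3)/(g + 1)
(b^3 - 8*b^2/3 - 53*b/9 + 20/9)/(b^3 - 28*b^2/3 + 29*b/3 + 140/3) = (b - 1/3)/(b - 7)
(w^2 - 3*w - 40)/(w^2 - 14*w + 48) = (w + 5)/(w - 6)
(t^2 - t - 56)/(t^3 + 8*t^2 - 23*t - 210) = (t - 8)/(t^2 + t - 30)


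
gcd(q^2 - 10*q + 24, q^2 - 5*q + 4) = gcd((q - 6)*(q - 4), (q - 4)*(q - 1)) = q - 4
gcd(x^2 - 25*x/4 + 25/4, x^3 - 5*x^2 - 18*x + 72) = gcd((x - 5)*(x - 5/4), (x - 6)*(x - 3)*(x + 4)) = 1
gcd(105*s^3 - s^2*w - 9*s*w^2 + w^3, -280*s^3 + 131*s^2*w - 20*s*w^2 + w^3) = 35*s^2 - 12*s*w + w^2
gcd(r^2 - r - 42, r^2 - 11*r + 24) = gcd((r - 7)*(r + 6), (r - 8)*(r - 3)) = 1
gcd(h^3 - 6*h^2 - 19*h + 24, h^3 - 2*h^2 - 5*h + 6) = h - 1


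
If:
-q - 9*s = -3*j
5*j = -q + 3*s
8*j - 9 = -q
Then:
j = 9/5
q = -27/5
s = 6/5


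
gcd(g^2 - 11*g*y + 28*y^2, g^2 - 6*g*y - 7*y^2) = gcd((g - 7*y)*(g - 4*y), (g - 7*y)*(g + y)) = -g + 7*y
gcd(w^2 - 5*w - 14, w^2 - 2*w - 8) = w + 2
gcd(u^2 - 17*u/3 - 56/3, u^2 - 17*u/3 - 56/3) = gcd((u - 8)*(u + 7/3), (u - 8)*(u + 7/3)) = u^2 - 17*u/3 - 56/3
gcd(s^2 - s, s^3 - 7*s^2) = s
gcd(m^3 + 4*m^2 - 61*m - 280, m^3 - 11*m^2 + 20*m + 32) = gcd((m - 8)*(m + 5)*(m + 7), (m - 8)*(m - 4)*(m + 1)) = m - 8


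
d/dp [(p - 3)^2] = 2*p - 6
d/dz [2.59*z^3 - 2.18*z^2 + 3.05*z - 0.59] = 7.77*z^2 - 4.36*z + 3.05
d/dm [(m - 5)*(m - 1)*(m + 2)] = 3*m^2 - 8*m - 7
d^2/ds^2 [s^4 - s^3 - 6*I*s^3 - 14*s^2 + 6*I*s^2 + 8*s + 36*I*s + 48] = 12*s^2 + s*(-6 - 36*I) - 28 + 12*I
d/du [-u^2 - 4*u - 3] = -2*u - 4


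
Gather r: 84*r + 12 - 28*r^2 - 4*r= -28*r^2 + 80*r + 12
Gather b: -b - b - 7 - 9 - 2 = -2*b - 18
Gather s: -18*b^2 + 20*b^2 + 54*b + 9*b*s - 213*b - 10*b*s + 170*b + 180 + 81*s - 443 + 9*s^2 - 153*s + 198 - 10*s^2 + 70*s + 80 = 2*b^2 + 11*b - s^2 + s*(-b - 2) + 15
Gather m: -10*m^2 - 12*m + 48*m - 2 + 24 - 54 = -10*m^2 + 36*m - 32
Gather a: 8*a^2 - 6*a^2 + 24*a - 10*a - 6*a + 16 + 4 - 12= 2*a^2 + 8*a + 8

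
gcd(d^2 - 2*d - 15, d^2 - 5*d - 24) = d + 3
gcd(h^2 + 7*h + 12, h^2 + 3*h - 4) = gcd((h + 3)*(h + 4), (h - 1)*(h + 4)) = h + 4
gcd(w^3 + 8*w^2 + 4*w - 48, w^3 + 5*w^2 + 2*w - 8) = w + 4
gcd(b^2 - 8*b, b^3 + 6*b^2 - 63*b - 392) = b - 8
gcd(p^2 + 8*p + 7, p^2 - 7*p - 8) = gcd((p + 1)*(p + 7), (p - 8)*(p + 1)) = p + 1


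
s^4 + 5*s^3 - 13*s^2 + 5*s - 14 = (s - 2)*(s + 7)*(s - I)*(s + I)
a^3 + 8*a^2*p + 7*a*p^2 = a*(a + p)*(a + 7*p)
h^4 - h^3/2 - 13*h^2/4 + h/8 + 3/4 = (h - 2)*(h - 1/2)*(h + 1/2)*(h + 3/2)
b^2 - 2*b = b*(b - 2)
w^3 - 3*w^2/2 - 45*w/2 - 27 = (w - 6)*(w + 3/2)*(w + 3)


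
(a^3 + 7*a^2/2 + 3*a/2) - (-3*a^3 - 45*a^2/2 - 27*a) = 4*a^3 + 26*a^2 + 57*a/2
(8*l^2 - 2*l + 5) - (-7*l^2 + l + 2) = 15*l^2 - 3*l + 3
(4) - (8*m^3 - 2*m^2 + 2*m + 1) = -8*m^3 + 2*m^2 - 2*m + 3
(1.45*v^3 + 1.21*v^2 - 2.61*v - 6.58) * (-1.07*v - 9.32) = -1.5515*v^4 - 14.8087*v^3 - 8.4845*v^2 + 31.3658*v + 61.3256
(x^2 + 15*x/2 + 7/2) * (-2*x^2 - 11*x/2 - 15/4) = -2*x^4 - 41*x^3/2 - 52*x^2 - 379*x/8 - 105/8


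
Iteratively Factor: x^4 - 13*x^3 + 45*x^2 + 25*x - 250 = (x - 5)*(x^3 - 8*x^2 + 5*x + 50) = (x - 5)^2*(x^2 - 3*x - 10) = (x - 5)^3*(x + 2)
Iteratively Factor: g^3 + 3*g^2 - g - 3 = (g - 1)*(g^2 + 4*g + 3) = (g - 1)*(g + 3)*(g + 1)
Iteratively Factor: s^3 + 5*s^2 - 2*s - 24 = (s + 4)*(s^2 + s - 6) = (s - 2)*(s + 4)*(s + 3)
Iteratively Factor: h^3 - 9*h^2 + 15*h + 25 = (h - 5)*(h^2 - 4*h - 5) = (h - 5)^2*(h + 1)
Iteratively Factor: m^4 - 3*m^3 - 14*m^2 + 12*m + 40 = (m - 2)*(m^3 - m^2 - 16*m - 20) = (m - 2)*(m + 2)*(m^2 - 3*m - 10) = (m - 2)*(m + 2)^2*(m - 5)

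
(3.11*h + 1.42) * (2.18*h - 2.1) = 6.7798*h^2 - 3.4354*h - 2.982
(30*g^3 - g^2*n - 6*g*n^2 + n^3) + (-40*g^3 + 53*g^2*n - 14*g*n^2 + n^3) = -10*g^3 + 52*g^2*n - 20*g*n^2 + 2*n^3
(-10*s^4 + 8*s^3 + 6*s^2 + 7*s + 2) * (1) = -10*s^4 + 8*s^3 + 6*s^2 + 7*s + 2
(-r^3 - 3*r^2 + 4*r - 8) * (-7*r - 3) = 7*r^4 + 24*r^3 - 19*r^2 + 44*r + 24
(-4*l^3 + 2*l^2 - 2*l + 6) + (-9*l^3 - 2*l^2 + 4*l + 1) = -13*l^3 + 2*l + 7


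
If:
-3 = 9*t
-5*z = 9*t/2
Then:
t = -1/3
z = 3/10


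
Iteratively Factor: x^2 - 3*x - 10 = (x - 5)*(x + 2)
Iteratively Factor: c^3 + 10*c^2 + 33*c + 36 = (c + 4)*(c^2 + 6*c + 9) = (c + 3)*(c + 4)*(c + 3)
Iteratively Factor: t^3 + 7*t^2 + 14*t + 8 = (t + 2)*(t^2 + 5*t + 4) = (t + 1)*(t + 2)*(t + 4)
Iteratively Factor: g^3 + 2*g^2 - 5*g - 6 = (g + 1)*(g^2 + g - 6) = (g + 1)*(g + 3)*(g - 2)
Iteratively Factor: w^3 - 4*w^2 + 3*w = (w - 1)*(w^2 - 3*w) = (w - 3)*(w - 1)*(w)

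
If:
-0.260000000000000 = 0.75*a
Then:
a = -0.35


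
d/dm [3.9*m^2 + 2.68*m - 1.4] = 7.8*m + 2.68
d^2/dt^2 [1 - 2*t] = 0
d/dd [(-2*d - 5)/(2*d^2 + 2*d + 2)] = (-d^2 - d + (2*d + 1)*(2*d + 5)/2 - 1)/(d^2 + d + 1)^2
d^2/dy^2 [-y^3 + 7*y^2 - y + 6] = 14 - 6*y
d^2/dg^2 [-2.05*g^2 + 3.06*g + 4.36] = -4.10000000000000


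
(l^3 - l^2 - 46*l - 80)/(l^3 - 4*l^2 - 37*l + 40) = (l + 2)/(l - 1)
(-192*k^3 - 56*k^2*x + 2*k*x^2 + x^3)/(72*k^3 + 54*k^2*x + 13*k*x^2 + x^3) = (-8*k + x)/(3*k + x)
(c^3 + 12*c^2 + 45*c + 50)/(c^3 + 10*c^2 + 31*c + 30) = (c + 5)/(c + 3)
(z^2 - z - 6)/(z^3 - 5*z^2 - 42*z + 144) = (z + 2)/(z^2 - 2*z - 48)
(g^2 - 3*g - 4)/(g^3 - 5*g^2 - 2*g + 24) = (g + 1)/(g^2 - g - 6)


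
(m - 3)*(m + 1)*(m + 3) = m^3 + m^2 - 9*m - 9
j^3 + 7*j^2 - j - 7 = (j - 1)*(j + 1)*(j + 7)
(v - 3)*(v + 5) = v^2 + 2*v - 15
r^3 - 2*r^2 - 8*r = r*(r - 4)*(r + 2)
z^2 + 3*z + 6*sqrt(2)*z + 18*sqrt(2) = (z + 3)*(z + 6*sqrt(2))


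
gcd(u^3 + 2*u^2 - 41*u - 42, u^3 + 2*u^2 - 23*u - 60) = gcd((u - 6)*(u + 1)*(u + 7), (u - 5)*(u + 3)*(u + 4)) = 1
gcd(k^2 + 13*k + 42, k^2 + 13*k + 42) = k^2 + 13*k + 42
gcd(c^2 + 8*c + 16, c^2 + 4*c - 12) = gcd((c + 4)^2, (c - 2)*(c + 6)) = 1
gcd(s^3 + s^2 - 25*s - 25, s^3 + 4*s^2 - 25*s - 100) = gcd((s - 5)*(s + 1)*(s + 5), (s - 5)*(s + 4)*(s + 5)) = s^2 - 25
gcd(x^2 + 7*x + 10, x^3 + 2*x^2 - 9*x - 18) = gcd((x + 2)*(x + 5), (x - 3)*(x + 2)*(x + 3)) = x + 2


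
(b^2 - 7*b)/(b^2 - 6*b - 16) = b*(7 - b)/(-b^2 + 6*b + 16)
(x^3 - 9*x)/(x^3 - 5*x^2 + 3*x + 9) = x*(x + 3)/(x^2 - 2*x - 3)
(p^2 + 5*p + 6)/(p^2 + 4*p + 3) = (p + 2)/(p + 1)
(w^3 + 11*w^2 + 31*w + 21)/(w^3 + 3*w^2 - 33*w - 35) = (w + 3)/(w - 5)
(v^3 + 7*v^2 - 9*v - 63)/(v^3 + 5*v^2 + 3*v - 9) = (v^2 + 4*v - 21)/(v^2 + 2*v - 3)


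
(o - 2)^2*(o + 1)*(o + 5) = o^4 + 2*o^3 - 15*o^2 + 4*o + 20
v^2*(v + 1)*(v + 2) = v^4 + 3*v^3 + 2*v^2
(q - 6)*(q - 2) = q^2 - 8*q + 12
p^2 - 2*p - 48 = (p - 8)*(p + 6)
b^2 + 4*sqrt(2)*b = b*(b + 4*sqrt(2))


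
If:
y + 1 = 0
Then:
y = -1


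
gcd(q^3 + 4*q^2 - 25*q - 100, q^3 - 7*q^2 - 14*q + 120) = q^2 - q - 20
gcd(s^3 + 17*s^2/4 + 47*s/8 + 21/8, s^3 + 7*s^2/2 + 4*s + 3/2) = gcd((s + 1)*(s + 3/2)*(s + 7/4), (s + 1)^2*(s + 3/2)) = s^2 + 5*s/2 + 3/2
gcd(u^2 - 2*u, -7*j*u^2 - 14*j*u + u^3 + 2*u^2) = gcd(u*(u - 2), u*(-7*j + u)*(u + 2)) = u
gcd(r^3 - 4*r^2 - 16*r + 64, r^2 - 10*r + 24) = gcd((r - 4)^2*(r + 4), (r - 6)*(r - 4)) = r - 4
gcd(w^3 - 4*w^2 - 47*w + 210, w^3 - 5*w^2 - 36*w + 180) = w^2 - 11*w + 30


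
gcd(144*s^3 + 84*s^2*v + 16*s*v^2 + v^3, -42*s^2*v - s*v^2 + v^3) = 6*s + v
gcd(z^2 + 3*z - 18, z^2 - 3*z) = z - 3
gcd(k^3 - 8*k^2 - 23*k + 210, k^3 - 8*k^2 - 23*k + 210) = k^3 - 8*k^2 - 23*k + 210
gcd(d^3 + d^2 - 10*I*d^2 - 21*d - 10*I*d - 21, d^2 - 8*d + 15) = 1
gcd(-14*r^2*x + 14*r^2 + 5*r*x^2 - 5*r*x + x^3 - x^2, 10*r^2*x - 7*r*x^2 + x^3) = -2*r + x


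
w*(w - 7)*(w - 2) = w^3 - 9*w^2 + 14*w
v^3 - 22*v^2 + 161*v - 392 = (v - 8)*(v - 7)^2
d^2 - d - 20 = (d - 5)*(d + 4)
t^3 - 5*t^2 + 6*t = t*(t - 3)*(t - 2)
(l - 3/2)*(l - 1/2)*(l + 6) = l^3 + 4*l^2 - 45*l/4 + 9/2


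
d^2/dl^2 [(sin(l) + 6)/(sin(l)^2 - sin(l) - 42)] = (-7*sin(l) + cos(l)^2 + 1)/(sin(l) - 7)^3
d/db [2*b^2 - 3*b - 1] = 4*b - 3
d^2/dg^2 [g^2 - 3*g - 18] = 2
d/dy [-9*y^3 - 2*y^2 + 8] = y*(-27*y - 4)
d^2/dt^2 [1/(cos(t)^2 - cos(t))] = (-(1 - cos(2*t))^2 - 15*cos(t)/4 - 3*cos(2*t)/2 + 3*cos(3*t)/4 + 9/2)/((cos(t) - 1)^3*cos(t)^3)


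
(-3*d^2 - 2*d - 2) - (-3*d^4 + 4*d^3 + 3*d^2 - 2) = 3*d^4 - 4*d^3 - 6*d^2 - 2*d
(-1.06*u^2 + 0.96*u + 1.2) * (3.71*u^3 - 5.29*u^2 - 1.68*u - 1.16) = -3.9326*u^5 + 9.169*u^4 + 1.1544*u^3 - 6.7312*u^2 - 3.1296*u - 1.392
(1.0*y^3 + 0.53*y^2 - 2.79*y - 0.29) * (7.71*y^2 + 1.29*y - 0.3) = 7.71*y^5 + 5.3763*y^4 - 21.1272*y^3 - 5.994*y^2 + 0.4629*y + 0.087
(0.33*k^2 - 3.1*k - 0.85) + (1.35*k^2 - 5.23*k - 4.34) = 1.68*k^2 - 8.33*k - 5.19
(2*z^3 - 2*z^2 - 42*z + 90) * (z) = 2*z^4 - 2*z^3 - 42*z^2 + 90*z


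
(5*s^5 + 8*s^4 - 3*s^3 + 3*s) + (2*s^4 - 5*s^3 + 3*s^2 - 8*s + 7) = 5*s^5 + 10*s^4 - 8*s^3 + 3*s^2 - 5*s + 7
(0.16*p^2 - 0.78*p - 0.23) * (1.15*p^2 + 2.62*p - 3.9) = 0.184*p^4 - 0.4778*p^3 - 2.9321*p^2 + 2.4394*p + 0.897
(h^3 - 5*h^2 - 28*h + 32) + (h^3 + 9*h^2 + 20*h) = 2*h^3 + 4*h^2 - 8*h + 32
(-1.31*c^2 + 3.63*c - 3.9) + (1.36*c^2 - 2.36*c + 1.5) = 0.05*c^2 + 1.27*c - 2.4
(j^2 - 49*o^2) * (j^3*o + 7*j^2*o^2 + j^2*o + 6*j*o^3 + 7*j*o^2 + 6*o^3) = j^5*o + 7*j^4*o^2 + j^4*o - 43*j^3*o^3 + 7*j^3*o^2 - 343*j^2*o^4 - 43*j^2*o^3 - 294*j*o^5 - 343*j*o^4 - 294*o^5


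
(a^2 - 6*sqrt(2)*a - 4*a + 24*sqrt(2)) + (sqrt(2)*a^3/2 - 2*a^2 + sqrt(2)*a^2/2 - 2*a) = sqrt(2)*a^3/2 - a^2 + sqrt(2)*a^2/2 - 6*sqrt(2)*a - 6*a + 24*sqrt(2)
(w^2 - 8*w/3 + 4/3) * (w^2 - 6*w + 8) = w^4 - 26*w^3/3 + 76*w^2/3 - 88*w/3 + 32/3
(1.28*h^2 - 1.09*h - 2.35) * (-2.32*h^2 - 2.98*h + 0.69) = -2.9696*h^4 - 1.2856*h^3 + 9.5834*h^2 + 6.2509*h - 1.6215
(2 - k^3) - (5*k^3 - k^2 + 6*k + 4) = -6*k^3 + k^2 - 6*k - 2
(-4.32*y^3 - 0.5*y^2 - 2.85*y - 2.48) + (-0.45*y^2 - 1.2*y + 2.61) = -4.32*y^3 - 0.95*y^2 - 4.05*y + 0.13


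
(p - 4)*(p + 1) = p^2 - 3*p - 4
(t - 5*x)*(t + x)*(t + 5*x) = t^3 + t^2*x - 25*t*x^2 - 25*x^3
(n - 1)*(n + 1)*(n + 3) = n^3 + 3*n^2 - n - 3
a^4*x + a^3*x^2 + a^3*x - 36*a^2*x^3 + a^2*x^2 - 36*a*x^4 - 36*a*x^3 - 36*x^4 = (a - 6*x)*(a + x)*(a + 6*x)*(a*x + x)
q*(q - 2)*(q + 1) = q^3 - q^2 - 2*q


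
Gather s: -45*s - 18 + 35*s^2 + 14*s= 35*s^2 - 31*s - 18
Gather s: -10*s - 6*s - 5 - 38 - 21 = -16*s - 64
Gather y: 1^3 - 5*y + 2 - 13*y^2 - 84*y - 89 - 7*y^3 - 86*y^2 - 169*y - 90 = -7*y^3 - 99*y^2 - 258*y - 176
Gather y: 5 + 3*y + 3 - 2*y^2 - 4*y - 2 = -2*y^2 - y + 6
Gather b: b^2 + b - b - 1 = b^2 - 1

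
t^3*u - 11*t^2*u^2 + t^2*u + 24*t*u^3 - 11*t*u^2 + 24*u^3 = (t - 8*u)*(t - 3*u)*(t*u + u)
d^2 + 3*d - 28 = (d - 4)*(d + 7)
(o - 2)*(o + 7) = o^2 + 5*o - 14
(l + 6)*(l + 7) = l^2 + 13*l + 42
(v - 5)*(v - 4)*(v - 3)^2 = v^4 - 15*v^3 + 83*v^2 - 201*v + 180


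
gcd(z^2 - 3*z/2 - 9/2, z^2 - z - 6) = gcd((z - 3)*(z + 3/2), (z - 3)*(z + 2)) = z - 3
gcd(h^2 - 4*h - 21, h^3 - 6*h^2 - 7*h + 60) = h + 3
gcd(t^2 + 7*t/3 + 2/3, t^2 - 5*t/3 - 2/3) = t + 1/3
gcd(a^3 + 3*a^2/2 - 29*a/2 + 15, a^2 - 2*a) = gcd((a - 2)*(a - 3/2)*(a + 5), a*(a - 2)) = a - 2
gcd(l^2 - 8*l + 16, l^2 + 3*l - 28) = l - 4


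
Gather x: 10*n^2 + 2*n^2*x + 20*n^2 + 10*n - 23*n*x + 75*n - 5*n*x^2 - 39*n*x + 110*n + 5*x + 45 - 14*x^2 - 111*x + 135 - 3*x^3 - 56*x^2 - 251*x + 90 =30*n^2 + 195*n - 3*x^3 + x^2*(-5*n - 70) + x*(2*n^2 - 62*n - 357) + 270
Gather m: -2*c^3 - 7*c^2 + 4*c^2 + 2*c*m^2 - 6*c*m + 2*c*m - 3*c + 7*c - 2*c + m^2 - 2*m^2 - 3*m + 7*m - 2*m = -2*c^3 - 3*c^2 + 2*c + m^2*(2*c - 1) + m*(2 - 4*c)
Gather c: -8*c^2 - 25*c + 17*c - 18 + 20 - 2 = -8*c^2 - 8*c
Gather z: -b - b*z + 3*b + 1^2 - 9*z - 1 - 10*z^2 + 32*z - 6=2*b - 10*z^2 + z*(23 - b) - 6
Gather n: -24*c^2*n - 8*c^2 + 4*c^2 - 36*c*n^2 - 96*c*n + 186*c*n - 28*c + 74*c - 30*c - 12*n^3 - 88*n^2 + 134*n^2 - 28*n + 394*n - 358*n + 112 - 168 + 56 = -4*c^2 + 16*c - 12*n^3 + n^2*(46 - 36*c) + n*(-24*c^2 + 90*c + 8)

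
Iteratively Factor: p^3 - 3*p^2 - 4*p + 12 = (p - 3)*(p^2 - 4) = (p - 3)*(p - 2)*(p + 2)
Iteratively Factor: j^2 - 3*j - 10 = (j + 2)*(j - 5)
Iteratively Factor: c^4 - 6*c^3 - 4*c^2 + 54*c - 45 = (c + 3)*(c^3 - 9*c^2 + 23*c - 15) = (c - 3)*(c + 3)*(c^2 - 6*c + 5) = (c - 3)*(c - 1)*(c + 3)*(c - 5)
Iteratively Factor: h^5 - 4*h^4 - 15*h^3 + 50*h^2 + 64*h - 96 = (h - 1)*(h^4 - 3*h^3 - 18*h^2 + 32*h + 96) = (h - 1)*(h + 2)*(h^3 - 5*h^2 - 8*h + 48) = (h - 4)*(h - 1)*(h + 2)*(h^2 - h - 12) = (h - 4)^2*(h - 1)*(h + 2)*(h + 3)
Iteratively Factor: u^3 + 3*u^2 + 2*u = (u + 1)*(u^2 + 2*u) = u*(u + 1)*(u + 2)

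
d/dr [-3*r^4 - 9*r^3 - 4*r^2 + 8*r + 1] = -12*r^3 - 27*r^2 - 8*r + 8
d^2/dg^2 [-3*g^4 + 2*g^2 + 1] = 4 - 36*g^2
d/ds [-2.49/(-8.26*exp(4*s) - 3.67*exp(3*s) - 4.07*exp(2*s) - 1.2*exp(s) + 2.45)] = (-82.2696*exp(3*s) - 27.4149*exp(2*s) - 20.2686*exp(s) - 2.988)*exp(s)/(8.26*exp(4*s) + 3.67*exp(3*s) + 4.07*exp(2*s) + 1.2*exp(s) - 2.45)^2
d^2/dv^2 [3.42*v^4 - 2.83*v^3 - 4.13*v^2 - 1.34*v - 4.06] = 41.04*v^2 - 16.98*v - 8.26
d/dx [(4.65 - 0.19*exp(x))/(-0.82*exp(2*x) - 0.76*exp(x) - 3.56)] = (-0.1558*exp(2*x) + 7.626*exp(x) + 4.2104)*exp(x)/(0.6724*exp(4*x) + 1.2464*exp(3*x) + 6.416*exp(2*x) + 5.4112*exp(x) + 12.6736)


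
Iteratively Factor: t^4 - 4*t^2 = (t - 2)*(t^3 + 2*t^2) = (t - 2)*(t + 2)*(t^2) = t*(t - 2)*(t + 2)*(t)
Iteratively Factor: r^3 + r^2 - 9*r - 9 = (r - 3)*(r^2 + 4*r + 3) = (r - 3)*(r + 1)*(r + 3)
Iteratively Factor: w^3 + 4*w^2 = (w)*(w^2 + 4*w) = w*(w + 4)*(w)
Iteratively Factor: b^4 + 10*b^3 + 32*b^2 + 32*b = (b + 2)*(b^3 + 8*b^2 + 16*b) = b*(b + 2)*(b^2 + 8*b + 16) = b*(b + 2)*(b + 4)*(b + 4)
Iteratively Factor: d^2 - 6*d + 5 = (d - 1)*(d - 5)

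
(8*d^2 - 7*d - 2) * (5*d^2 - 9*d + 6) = 40*d^4 - 107*d^3 + 101*d^2 - 24*d - 12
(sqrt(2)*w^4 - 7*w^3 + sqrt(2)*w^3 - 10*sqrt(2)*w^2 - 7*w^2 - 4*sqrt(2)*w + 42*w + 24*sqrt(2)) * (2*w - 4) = 2*sqrt(2)*w^5 - 14*w^4 - 2*sqrt(2)*w^4 - 24*sqrt(2)*w^3 + 14*w^3 + 32*sqrt(2)*w^2 + 112*w^2 - 168*w + 64*sqrt(2)*w - 96*sqrt(2)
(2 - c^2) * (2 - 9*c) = 9*c^3 - 2*c^2 - 18*c + 4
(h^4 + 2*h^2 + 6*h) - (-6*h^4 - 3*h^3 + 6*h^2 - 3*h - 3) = 7*h^4 + 3*h^3 - 4*h^2 + 9*h + 3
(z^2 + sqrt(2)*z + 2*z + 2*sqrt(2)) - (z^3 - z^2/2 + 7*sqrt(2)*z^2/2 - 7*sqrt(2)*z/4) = -z^3 - 7*sqrt(2)*z^2/2 + 3*z^2/2 + 2*z + 11*sqrt(2)*z/4 + 2*sqrt(2)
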